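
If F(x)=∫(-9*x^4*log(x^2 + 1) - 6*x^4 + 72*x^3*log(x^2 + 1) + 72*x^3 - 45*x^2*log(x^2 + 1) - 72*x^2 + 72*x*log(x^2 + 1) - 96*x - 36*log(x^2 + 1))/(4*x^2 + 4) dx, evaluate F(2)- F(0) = 0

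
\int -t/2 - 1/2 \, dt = -t^2/4 - t/2 + C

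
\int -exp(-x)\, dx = exp(-x) + C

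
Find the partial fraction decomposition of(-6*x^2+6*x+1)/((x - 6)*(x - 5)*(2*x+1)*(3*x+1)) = -45/(304*(3*x + 1)) + 28/(143*(2*x + 1)) + 119/(176*(x - 5)) - 179/(247*(x - 6))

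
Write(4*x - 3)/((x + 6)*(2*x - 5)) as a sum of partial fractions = 14/(17*(2*x - 5)) + 27/(17*(x + 6))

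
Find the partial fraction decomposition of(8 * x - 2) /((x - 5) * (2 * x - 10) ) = 4/(x - 5) + 19/(x - 5)^2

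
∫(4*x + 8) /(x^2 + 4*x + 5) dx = 2*log((x + 2)^2 + 1) + C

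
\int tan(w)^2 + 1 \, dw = tan(w) + C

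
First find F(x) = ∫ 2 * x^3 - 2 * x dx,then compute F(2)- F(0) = 4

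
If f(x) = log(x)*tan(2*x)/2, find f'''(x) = (24*x^3*(-1 + cos(2*x)^(-2))^2*log(x) - 24*x^3*log(x) + 32*x^3*log(x)/cos(2*x)^2 + 12*x^2*sin(2*x)/cos(2*x)^3 - 3*x/cos(2*x)^2 + tan(2*x))/x^3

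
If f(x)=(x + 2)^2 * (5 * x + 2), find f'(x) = 15*x^2 + 44*x + 28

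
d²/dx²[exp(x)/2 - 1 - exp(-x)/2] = (exp(2*x) - 1)*exp(-x)/2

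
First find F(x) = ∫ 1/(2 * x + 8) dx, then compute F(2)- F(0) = -log(2) + log(6)/2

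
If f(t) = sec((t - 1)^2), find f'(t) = 2*t*tan(t^2 - 2*t + 1)*sec(t^2 - 2*t + 1) - 2*tan(t^2 - 2*t + 1)*sec(t^2 - 2*t + 1)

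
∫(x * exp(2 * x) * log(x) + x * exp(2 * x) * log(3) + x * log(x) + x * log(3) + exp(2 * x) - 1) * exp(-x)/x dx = 2*log(3*x)*sinh(x) + C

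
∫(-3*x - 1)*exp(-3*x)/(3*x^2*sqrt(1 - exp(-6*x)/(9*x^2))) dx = acsc(3*x*exp(3*x)) + C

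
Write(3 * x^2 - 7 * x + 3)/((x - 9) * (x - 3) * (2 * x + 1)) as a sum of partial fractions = 29/(133*(2*x + 1)) - 3/(14*(x - 3)) + 61/(38*(x - 9))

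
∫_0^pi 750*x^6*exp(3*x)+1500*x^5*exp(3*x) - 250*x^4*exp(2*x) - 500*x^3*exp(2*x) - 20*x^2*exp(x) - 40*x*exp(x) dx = -125*pi^4*exp(2*pi) - 20*pi^2*exp(pi) + 250*pi^6*exp(3*pi)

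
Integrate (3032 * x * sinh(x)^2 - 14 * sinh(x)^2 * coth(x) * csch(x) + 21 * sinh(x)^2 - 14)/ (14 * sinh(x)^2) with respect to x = 758*x^2/7 + 3*x/2 + coth(x) + csch(x) + C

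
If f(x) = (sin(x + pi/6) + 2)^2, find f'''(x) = -4*sin(2*x + pi/3) - 4*cos(x + pi/6)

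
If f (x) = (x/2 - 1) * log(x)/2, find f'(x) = (x*log(x) + x - 2)/(4*x)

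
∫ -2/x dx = -2*log(x) + C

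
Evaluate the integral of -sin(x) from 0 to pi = -2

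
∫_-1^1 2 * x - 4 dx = -8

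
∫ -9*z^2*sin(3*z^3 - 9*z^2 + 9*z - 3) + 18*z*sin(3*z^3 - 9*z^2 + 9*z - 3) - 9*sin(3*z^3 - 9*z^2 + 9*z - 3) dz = cos(3*(z - 1)^3) + C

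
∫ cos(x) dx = sin(x) + C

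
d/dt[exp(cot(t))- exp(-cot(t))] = -(exp(2/tan(t)) + 1)*exp(-cot(t))/sin(t)^2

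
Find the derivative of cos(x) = -sin(x)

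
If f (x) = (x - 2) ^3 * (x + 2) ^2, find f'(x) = 5*x^4 - 8*x^3 - 24*x^2 + 32*x + 16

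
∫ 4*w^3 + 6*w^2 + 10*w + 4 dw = w^4 + 2*w^3 + 5*w^2 + 4*w + C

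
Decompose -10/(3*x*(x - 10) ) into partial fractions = -1/(3*(x - 10)) + 1/(3*x)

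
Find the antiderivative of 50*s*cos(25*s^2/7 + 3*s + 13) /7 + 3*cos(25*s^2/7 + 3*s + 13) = sin(25*s^2/7 + 3*s + 13) + C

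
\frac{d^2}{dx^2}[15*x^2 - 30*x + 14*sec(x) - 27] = 30 - 14/cos(x) + 28/cos(x)^3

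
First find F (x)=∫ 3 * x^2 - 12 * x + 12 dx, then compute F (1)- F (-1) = 26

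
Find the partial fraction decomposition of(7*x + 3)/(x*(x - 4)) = 31/(4*(x - 4)) - 3/(4*x)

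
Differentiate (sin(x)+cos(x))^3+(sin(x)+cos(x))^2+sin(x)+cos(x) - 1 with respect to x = 3*sqrt(2)*sin(3*x + pi/4)/2 + 2*cos(2*x) + 5*sqrt(2)*cos(x + pi/4)/2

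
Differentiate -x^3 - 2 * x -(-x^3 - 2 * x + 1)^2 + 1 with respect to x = -6*x^5 - 16*x^3 + 3*x^2 - 8*x + 2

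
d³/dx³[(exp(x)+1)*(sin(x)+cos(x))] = -4*exp(x)*sin(x) + sin(x) - cos(x)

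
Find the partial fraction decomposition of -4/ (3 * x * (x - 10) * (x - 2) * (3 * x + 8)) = 9/(1064*(3*x + 8)) + 1/(168*(x - 2)) - 1/(2280*(x - 10)) - 1/(120*x)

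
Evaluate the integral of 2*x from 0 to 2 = 4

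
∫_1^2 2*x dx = 3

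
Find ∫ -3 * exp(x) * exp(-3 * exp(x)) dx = exp(-3*exp(x)) + C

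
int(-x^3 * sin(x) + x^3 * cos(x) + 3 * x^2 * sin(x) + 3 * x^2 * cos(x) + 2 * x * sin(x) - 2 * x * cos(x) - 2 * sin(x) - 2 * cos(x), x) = sqrt(2)*x*(x^2 - 2)*sin(x + pi/4) + C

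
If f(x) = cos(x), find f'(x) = -sin(x)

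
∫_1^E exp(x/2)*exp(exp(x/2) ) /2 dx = -exp(exp(1/2)) + exp(exp(E/2))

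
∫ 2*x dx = x^2 + C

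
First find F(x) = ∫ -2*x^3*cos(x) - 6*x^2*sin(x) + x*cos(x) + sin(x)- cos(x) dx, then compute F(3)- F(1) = -52*sin(3) + 2*sin(1)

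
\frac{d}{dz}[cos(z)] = -sin(z)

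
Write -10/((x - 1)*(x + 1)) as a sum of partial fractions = 5/(x + 1) - 5/(x - 1)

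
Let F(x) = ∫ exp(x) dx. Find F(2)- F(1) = -E + exp(2)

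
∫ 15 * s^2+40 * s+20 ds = 5*s^3 + 20*s^2 + 20*s + C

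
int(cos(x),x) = sin(x) + C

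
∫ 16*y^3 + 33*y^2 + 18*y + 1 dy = 4*y^4 + 11*y^3 + 9*y^2 + y + C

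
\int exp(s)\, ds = exp(s) + C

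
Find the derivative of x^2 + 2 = 2*x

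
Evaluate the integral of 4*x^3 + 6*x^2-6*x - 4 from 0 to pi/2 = -4 + (-1 + pi/2)^2*(pi/2 + 2)^2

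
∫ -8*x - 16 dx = -4*x^2 - 16*x + C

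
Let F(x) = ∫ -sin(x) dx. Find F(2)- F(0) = -1 + cos(2)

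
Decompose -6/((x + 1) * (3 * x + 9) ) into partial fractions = 1/(x + 3) - 1/(x + 1)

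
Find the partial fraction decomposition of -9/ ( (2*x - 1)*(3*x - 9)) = 6/(5*(2*x - 1)) - 3/(5*(x - 3))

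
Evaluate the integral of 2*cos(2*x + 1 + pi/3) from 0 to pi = 0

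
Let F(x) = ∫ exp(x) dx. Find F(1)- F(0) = -1 + E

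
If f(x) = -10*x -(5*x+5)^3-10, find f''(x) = -750*x - 750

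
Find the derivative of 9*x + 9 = 9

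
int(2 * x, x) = x^2 + C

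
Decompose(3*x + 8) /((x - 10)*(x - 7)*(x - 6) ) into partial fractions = 13/(2*(x - 6)) - 29/(3*(x - 7)) + 19/(6*(x - 10))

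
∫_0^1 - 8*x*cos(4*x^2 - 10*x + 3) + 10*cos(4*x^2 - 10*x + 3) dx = 2*sin(3)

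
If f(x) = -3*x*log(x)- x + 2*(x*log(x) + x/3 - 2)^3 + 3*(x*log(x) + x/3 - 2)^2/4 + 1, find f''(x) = (216*x^2*log(x)^3 + 756*x^2*log(x)^2 + 648*x^2*log(x) + 140*x^2 - 405*x*log(x)^2 - 1485*x*log(x) - 855*x + 324)/(18*x)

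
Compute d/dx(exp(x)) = exp(x)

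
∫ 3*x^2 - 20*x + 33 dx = x^3 - 10*x^2 + 33*x + C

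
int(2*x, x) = x^2 + C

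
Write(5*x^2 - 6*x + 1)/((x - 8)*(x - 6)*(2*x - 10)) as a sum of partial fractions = 16/(x - 5) - 145/(4*(x - 6)) + 91/(4*(x - 8))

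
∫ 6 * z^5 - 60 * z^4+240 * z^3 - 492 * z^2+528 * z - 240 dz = z^6 - 12*z^5 + 60*z^4 - 164*z^3 + 264*z^2 - 240*z + C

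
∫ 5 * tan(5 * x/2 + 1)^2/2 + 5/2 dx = tan(5*x/2 + 1) + C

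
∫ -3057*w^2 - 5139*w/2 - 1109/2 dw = -1019*w^3 - 5139*w^2/4 - 1109*w/2 + C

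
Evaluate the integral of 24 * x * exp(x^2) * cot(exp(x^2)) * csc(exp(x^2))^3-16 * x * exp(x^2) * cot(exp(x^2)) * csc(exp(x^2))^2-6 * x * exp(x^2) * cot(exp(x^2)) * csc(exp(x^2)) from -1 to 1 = 0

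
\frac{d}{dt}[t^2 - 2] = 2*t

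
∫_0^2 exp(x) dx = -1 + exp(2)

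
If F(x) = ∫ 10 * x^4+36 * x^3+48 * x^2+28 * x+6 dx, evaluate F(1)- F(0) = 47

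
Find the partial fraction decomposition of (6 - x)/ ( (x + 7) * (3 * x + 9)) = -13/(12*(x + 7)) + 3/(4*(x + 3))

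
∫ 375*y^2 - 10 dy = 125*y^3 - 10*y + C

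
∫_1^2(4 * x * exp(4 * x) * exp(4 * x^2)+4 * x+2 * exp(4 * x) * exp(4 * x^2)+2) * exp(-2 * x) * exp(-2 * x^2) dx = -exp(4) - exp(-12) + exp(-4) + exp(12)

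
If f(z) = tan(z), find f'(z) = cos(z)^(-2)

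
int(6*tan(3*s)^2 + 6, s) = 2*tan(3*s) + C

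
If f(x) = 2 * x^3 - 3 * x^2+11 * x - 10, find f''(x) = 12*x - 6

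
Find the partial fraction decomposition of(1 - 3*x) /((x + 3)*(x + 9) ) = -14/(3*(x + 9)) + 5/(3*(x + 3))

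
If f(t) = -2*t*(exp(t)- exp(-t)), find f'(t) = (-2*t*exp(2*t) - 2*t - 2*exp(2*t) + 2)*exp(-t)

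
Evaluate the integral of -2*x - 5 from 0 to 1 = -6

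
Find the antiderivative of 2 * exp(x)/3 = 2*exp(x)/3 + C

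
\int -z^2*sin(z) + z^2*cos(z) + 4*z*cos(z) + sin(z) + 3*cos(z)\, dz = sqrt(2)*(z + 1)^2*sin(z + pi/4) + C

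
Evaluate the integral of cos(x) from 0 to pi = 0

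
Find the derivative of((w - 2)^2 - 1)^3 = 6*w^5 - 60*w^4 + 228*w^3 - 408*w^2 + 342*w - 108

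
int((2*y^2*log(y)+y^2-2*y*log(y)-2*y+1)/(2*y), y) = (y - 1)^2*log(y)/2 + C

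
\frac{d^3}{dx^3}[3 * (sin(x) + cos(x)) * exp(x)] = -12*exp(x)*sin(x)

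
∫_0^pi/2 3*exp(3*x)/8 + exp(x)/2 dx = -5/8 + exp(pi/2)/2 + exp(3*pi/2)/8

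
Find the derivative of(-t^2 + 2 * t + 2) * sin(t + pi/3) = -t^2*cos(t + pi/3) - 2*sqrt(2)*t*sin(t + pi/12) + 2*sqrt(2)*cos(t + pi/12)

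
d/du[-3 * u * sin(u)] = -3*u*cos(u) - 3*sin(u)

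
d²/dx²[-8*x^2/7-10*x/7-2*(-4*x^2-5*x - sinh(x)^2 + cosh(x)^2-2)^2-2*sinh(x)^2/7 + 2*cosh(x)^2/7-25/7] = -384*x^2 - 480*x - 940/7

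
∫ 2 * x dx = x^2 + C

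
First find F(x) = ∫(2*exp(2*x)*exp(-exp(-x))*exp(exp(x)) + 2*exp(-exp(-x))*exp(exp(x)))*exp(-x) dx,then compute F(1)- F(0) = -2 + 2*exp(E - exp(-1))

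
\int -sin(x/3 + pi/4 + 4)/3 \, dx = cos(x/3 + pi/4 + 4) + C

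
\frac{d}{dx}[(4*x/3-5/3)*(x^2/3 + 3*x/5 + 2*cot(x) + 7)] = 4*x^2/3 - 8*x*cot(x)^2/3 - 98*x/45 + 10*cot(x)^2/3 + 8*cot(x)/3 + 35/3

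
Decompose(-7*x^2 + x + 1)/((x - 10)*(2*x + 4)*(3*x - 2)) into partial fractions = 13/(448*(3*x - 2)) - 29/(192*(x + 2)) - 689/(672*(x - 10))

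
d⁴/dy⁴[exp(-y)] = exp(-y)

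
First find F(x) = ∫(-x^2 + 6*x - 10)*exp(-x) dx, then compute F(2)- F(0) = -6 + 2*exp(-2)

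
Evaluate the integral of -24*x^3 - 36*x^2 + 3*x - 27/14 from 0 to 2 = -1329/7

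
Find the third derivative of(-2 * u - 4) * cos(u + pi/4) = -2*u*sin(u + pi/4) - 4*sin(u + pi/4) + 6*cos(u + pi/4)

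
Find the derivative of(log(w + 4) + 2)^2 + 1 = (2*log(w + 4) + 4)/(w + 4)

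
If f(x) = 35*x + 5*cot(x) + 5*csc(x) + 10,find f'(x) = -5*cot(x)^2 - 5*cot(x)*csc(x) + 30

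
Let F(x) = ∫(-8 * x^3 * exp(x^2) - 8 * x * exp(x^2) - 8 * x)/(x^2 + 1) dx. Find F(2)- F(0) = -4*exp(4) - 4*log(5) + 4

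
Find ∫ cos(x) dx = sin(x) + C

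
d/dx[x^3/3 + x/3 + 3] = x^2 + 1/3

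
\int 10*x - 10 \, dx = 5*x^2 - 10*x + C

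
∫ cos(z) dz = sin(z) + C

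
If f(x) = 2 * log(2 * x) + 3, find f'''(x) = 4/x^3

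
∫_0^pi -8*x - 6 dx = -(3 + 2*pi)^2 + 9 + 6*pi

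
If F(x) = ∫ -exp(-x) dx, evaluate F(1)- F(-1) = -E + exp(-1)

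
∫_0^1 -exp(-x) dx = -1 + exp(-1)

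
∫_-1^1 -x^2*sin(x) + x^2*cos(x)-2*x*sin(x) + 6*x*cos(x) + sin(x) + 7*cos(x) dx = 8*cos(1) + 8*sin(1)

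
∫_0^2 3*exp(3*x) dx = -1 + exp(6)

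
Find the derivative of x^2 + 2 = 2*x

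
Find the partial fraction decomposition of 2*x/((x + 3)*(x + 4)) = 8/(x + 4) - 6/(x + 3)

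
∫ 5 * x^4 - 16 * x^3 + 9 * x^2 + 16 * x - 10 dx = x^5 - 4*x^4 + 3*x^3 + 8*x^2 - 10*x + C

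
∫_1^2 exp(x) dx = -E + exp(2)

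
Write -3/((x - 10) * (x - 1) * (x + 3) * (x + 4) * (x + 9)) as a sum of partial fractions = -1/(1900*(x + 9)) + 3/(350*(x + 4)) - 1/(104*(x + 3)) + 1/(600*(x - 1)) - 1/(10374*(x - 10))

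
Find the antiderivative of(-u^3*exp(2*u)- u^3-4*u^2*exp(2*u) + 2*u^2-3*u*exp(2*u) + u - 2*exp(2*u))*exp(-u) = -2*(u^3 + u^2 + u + 1)*sinh(u) + C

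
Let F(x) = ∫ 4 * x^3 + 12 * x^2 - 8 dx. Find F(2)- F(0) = 32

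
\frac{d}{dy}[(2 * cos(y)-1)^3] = 6*(4*sin(y)^2 + 4*cos(y) - 5)*sin(y)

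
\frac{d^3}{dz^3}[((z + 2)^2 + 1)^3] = 120*z^3 + 720*z^2 + 1512*z + 1104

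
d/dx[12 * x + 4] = 12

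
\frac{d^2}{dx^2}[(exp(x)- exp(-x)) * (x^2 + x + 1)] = (x^2*exp(2*x) - x^2 + 5*x*exp(2*x) + 3*x + 5*exp(2*x) - 1)*exp(-x)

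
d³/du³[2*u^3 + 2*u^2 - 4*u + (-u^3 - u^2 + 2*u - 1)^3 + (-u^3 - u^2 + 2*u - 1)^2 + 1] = -504*u^6 - 1008*u^5 + 630*u^4 + 1080*u^3 - 600*u^2 - 144*u + 102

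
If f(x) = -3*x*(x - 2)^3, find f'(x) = -12*x^3 + 54*x^2 - 72*x + 24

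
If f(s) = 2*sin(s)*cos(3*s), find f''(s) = 4*sin(2*s) - 16*sin(4*s)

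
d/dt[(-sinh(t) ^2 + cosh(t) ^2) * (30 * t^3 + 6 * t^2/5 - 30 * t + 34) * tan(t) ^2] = 60*t^3*sin(t)/cos(t)^3 + 12*t^2*sin(t)/(5*cos(t)^3) - 90*t^2 + 90*t^2/cos(t)^2 - 60*t*sin(t)/cos(t)^3 - 12*t/5 + 12*t/(5*cos(t)^2) + 68*sin(t)/cos(t)^3 + 30 - 30/cos(t)^2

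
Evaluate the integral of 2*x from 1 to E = -1 + exp(2)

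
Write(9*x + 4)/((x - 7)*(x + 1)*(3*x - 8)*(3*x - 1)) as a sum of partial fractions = 9/(80*(3*x - 1)) - 36/(143*(3*x - 8)) + 5/(352*(x + 1)) + 67/(2080*(x - 7))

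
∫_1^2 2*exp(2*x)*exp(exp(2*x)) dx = -exp(exp(2)) + exp(exp(4))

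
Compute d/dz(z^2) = 2*z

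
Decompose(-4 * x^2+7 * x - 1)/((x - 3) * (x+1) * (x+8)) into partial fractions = -313/(77*(x + 8)) + 3/(7*(x + 1)) - 4/(11*(x - 3))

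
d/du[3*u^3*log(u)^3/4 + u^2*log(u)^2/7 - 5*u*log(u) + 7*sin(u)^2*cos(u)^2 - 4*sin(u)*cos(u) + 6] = 9*u^2*log(u)^3/4 + 9*u^2*log(u)^2/4 + 2*u*log(u)^2/7 + 2*u*log(u)/7 - 5*log(u) + 7*sin(4*u)/2 - 4*cos(2*u) - 5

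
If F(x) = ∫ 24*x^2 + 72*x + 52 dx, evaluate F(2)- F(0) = 312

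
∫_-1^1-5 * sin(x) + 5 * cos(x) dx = 10*sin(1)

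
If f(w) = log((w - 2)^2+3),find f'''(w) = (4*w^3 - 24*w^2 + 12*w + 40)/(w^6 - 12*w^5 + 69*w^4 - 232*w^3 + 483*w^2 - 588*w + 343)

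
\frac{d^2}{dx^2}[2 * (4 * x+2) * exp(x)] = 8*x*exp(x) + 20*exp(x)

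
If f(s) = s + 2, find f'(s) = 1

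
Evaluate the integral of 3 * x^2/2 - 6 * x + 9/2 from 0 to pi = pi*(-3 + pi)^2/2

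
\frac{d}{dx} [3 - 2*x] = -2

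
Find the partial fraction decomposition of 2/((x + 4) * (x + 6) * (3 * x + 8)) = 9/(20*(3*x + 8)) + 1/(10*(x + 6)) - 1/(4*(x + 4))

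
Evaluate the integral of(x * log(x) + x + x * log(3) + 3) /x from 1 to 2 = -4*log(3) + 5*log(6)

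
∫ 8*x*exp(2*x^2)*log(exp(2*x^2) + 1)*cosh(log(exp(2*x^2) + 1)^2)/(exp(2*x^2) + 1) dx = sinh(log(exp(2*x^2) + 1)^2) + C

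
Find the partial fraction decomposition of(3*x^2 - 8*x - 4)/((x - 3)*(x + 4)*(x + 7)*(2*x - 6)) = -199/(600*(x + 7)) + 38/(147*(x + 4)) + 717/(9800*(x - 3)) - 1/(140*(x - 3)^2)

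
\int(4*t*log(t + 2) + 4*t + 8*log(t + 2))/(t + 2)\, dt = 4*t*log(t + 2) + C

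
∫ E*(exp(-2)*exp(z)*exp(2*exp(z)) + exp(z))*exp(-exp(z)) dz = 2*sinh(exp(z) - 1) + C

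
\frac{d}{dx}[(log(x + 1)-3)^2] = (2*log(x + 1) - 6)/(x + 1)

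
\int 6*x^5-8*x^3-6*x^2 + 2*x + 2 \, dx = x^6 - 2*x^4 - 2*x^3 + x^2 + 2*x + C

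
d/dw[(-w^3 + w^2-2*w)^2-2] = 6*w^5 - 10*w^4 + 20*w^3 - 12*w^2 + 8*w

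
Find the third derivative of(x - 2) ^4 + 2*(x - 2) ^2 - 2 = 24*x - 48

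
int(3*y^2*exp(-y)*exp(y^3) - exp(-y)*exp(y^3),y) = exp(y*(y^2 - 1)) + C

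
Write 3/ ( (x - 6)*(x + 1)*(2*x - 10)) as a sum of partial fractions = 1/(28*(x + 1)) - 1/(4*(x - 5)) + 3/(14*(x - 6))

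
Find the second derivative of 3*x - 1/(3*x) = -2/(3*x^3)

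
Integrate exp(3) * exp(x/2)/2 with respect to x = exp(x/2 + 3) + C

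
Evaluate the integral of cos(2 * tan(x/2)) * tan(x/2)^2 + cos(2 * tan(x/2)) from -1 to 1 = 2*sin(2*tan(1/2))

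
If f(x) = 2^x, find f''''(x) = 2^x*log(2)^4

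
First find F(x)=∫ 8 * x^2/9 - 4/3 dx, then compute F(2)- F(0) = -8/27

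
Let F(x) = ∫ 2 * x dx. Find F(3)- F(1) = 8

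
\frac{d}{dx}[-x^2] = -2*x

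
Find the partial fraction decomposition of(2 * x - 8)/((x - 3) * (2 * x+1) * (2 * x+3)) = -11/(9*(2*x + 3)) + 9/(7*(2*x + 1)) - 2/(63*(x - 3))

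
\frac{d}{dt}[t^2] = 2*t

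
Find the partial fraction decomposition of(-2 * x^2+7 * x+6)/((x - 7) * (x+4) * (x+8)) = -89/(30*(x + 8)) + 27/(22*(x + 4)) - 43/(165*(x - 7))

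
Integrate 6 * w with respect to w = 3*w^2 + C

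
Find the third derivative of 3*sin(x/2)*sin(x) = 3*sin(x/2)/16 - 81*sin(3*x/2)/16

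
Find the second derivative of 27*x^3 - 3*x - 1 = 162*x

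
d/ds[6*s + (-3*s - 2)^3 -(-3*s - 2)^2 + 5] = -81*s^2 - 126*s - 42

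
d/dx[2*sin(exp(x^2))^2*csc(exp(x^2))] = 4*x*exp(x^2)*cos(exp(x^2))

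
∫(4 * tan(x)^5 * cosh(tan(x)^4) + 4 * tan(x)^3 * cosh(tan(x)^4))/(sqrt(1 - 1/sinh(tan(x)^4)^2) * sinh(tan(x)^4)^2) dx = asec(sinh(tan(x)^4)) + C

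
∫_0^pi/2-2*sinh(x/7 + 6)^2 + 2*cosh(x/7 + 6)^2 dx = pi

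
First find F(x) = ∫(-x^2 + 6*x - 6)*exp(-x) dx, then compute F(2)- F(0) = -2 - 2*exp(-2)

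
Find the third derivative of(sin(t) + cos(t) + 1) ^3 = -27*sqrt(2)*sin(3*t + pi/4)/2 - 24*cos(2*t) - 9*sqrt(2)*cos(t + pi/4)/2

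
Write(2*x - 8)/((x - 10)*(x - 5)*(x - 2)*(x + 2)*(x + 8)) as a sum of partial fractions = -1/(585*(x + 8)) + 1/(168*(x + 2)) - 1/(240*(x - 2)) - 2/(1365*(x - 5)) + 1/(720*(x - 10))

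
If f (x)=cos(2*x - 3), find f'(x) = -2*sin(2*x - 3)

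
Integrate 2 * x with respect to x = x^2 + C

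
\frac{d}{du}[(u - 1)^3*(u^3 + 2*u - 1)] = 6*u^5 - 15*u^4 + 20*u^3 - 24*u^2 + 18*u - 5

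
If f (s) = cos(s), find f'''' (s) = cos(s)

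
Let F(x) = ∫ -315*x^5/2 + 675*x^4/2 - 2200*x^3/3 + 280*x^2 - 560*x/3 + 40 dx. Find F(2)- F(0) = -2000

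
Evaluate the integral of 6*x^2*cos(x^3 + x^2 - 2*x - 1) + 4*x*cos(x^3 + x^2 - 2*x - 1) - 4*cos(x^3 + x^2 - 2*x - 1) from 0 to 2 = 2*sin(7) + 2*sin(1)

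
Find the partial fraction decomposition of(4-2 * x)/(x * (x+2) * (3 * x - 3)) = 4/(9*(x + 2)) + 2/(9*(x - 1)) - 2/(3*x)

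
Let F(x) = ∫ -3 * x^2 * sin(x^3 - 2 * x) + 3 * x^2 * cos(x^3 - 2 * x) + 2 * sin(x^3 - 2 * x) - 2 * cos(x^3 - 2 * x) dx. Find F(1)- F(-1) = -2*sin(1)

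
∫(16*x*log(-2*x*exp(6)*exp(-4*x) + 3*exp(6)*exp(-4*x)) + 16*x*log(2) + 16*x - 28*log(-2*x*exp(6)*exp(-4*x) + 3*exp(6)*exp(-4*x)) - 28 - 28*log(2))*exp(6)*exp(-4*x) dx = -2*(2*x - 3)*exp(6 - 4*x)*log(-2*(2*x - 3)*exp(6 - 4*x)) + C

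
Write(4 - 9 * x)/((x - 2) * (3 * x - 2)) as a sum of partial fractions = 3/(2*(3*x - 2)) - 7/(2*(x - 2))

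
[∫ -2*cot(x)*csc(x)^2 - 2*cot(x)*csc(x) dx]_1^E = -(1 + csc(1))^2 + (1 + csc(E))^2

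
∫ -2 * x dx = -x^2 + C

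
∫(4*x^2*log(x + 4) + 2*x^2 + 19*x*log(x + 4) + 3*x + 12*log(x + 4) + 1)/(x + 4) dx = (2*x^2 + 3*x + 1)*log(x + 4) + C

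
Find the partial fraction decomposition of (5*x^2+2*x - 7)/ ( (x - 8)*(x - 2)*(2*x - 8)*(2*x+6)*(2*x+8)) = 65/(4608*(x + 4)) - 4/(385*(x + 3)) + 17/(2880*(x - 2)) - 81/(3584*(x - 4)) + 329/(25344*(x - 8))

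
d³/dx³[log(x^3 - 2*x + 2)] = (6*x^6 + 12*x^4 - 84*x^3 + 24*x^2 + 24*x + 8)/(x^9 - 6*x^7 + 6*x^6 + 12*x^5 - 24*x^4 + 4*x^3 + 24*x^2 - 24*x + 8)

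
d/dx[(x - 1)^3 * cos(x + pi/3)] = (x - 1)^2*(-x*sin(x + pi/3) + sin(x + pi/3) + 3*cos(x + pi/3))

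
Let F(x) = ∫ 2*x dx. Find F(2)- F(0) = 4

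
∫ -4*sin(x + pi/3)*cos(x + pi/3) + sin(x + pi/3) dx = (2*cos(x + pi/3) - 1)*cos(x + pi/3) + C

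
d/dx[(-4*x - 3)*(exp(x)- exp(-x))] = (-4*x*exp(2*x) - 4*x - 7*exp(2*x) + 1)*exp(-x)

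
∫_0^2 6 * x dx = 12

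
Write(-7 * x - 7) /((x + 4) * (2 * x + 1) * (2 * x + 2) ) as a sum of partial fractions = -1/(2*x + 1) + 1/(2*(x + 4))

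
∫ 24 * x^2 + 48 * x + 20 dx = 8*x^3 + 24*x^2 + 20*x + C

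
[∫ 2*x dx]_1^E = -1 + exp(2)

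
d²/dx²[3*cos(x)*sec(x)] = 0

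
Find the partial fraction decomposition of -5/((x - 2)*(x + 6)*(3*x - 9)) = -5/(216*(x + 6)) + 5/(24*(x - 2)) - 5/(27*(x - 3))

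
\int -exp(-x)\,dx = exp(-x) + C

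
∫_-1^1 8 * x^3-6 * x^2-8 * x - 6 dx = -16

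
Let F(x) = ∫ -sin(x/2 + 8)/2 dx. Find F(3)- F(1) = cos(19/2) - cos(17/2)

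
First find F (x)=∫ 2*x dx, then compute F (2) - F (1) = 3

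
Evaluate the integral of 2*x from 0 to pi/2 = pi^2/4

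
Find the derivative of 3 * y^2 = 6*y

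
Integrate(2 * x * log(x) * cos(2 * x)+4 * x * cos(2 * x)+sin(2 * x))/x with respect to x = (log(x) + 2)*sin(2*x) + C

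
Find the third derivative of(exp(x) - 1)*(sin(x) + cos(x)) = -4*exp(x)*sin(x) - sin(x) + cos(x)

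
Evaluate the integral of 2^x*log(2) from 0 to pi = -1 + 2^pi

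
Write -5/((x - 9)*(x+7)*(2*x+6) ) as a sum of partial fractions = -5/(128*(x + 7)) + 5/(96*(x + 3)) - 5/(384*(x - 9))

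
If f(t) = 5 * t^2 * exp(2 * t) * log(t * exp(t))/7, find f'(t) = 10*t^2*(t + log(t))*exp(2*t)/7 + 5*t^2*exp(2*t)/7 + 10*t*(t + log(t))*exp(2*t)/7 + 5*t*exp(2*t)/7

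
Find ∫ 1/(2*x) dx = log(x)/2 + C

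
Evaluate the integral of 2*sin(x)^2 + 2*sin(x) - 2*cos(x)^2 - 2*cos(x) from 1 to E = -sin(2*E) + sin(2) - 2*sqrt(2)*sin(pi/4 + E) + 2*sqrt(2)*sin(pi/4 + 1)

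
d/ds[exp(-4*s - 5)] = -4*exp(-4*s - 5)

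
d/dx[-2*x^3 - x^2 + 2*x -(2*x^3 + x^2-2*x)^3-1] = -72*x^8 - 96*x^7 + 126*x^6 + 138*x^5 - 90*x^4 - 48*x^3 + 18*x^2 - 2*x + 2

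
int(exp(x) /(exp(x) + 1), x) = log(2*exp(x) + 2) + C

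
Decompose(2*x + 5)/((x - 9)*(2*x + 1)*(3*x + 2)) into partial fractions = 33/(29*(3*x + 2)) - 16/(19*(2*x + 1)) + 23/(551*(x - 9))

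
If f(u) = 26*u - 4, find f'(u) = 26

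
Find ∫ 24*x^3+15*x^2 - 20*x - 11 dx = 6*x^4 + 5*x^3 - 10*x^2 - 11*x + C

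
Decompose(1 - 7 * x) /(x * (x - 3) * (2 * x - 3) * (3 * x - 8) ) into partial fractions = 477/(56*(3*x - 8)) - 76/(63*(2*x - 3)) - 20/(9*(x - 3)) - 1/(72*x)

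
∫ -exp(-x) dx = exp(-x) + C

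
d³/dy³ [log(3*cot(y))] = -2*sin(y)/cos(y)^3 - 2*cos(y)/sin(y)^3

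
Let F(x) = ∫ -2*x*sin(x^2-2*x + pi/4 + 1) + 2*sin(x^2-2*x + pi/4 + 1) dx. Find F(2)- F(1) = -sqrt(2)/2 + cos(pi/4 + 1)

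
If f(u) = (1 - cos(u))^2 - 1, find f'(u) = 2*sin(u) - sin(2*u)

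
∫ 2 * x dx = x^2 + C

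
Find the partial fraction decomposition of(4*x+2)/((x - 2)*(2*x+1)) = 2/(x - 2)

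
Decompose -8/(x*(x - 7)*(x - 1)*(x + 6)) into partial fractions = 4/(273*(x + 6)) + 4/(21*(x - 1)) - 4/(273*(x - 7)) - 4/(21*x)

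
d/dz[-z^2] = -2*z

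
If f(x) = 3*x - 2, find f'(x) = 3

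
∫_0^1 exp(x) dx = -1 + E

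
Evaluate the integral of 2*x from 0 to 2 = 4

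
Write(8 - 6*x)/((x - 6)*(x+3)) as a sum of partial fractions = -26/(9*(x + 3)) - 28/(9*(x - 6))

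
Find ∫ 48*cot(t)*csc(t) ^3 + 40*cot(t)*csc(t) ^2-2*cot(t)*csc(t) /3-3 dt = -3*t - 16*csc(t)^3 - 20*csc(t)^2 + 2*csc(t)/3 + C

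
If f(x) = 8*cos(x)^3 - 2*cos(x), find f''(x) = -4*cos(x) - 18*cos(3*x)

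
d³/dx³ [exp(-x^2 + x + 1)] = -8*x^3*exp(-x^2 + x + 1) + 12*x^2*exp(-x^2 + x + 1) + 6*x*exp(-x^2 + x + 1) - 5*exp(-x^2 + x + 1)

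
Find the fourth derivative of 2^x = 2^x*log(2)^4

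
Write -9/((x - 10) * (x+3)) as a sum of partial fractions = 9/(13*(x + 3)) - 9/(13*(x - 10))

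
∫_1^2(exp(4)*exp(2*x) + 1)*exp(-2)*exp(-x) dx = -exp(3) - exp(-4) + exp(-3) + exp(4)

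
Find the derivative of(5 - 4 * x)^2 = 32*x - 40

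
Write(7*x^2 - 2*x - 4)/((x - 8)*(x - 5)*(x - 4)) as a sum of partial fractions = 25/(x - 4) - 161/(3*(x - 5)) + 107/(3*(x - 8))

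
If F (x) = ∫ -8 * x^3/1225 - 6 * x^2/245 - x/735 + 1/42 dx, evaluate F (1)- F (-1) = 23/735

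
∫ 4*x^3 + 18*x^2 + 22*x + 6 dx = x^4 + 6*x^3 + 11*x^2 + 6*x + C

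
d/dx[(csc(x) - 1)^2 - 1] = 2*(1 - 1/sin(x))*cos(x)/sin(x)^2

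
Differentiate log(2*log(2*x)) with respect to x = 1/(x*log(x) + x*log(2))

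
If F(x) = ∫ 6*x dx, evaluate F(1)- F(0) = 3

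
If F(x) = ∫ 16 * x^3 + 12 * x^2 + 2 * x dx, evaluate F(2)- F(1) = 91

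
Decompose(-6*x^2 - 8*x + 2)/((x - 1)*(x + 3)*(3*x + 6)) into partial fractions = -7/(3*(x + 3)) + 2/(3*(x + 2)) - 1/(3*(x - 1))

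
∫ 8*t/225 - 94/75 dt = 4*t^2/225 - 94*t/75 + C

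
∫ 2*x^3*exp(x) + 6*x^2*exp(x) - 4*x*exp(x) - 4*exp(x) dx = 2*x*(x^2 - 2)*exp(x) + C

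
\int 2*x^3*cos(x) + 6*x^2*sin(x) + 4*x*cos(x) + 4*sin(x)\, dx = 2*x*(x^2 + 2)*sin(x) + C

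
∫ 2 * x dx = x^2 + C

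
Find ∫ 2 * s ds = s^2 + C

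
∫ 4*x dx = 2*x^2 + C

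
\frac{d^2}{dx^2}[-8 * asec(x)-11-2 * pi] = (16*x^2 - 8)/(x^5*sqrt(1 - 1/x^2) - x^3*sqrt(1 - 1/x^2))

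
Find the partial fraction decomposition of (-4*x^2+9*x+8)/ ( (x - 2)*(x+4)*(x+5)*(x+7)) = 251/(54*(x + 7)) - 137/(14*(x + 5)) + 46/(9*(x + 4)) + 5/(189*(x - 2))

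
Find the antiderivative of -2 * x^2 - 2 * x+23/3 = -2*x^3/3 - x^2 + 23*x/3 + C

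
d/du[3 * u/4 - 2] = 3/4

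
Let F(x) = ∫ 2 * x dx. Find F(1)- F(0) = 1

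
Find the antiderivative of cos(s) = sin(s) + C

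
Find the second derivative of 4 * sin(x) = -4*sin(x)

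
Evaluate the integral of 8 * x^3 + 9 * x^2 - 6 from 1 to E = 5 + (1 + (1 + E)^2)*(-E - 2 + 2*exp(2))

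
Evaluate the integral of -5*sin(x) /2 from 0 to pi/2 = -5/2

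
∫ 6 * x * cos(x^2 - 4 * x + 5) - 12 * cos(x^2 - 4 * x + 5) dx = 3*sin((x - 2)^2 + 1) + C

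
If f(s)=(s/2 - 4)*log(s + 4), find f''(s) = (s + 16)/(2*s^2 + 16*s + 32)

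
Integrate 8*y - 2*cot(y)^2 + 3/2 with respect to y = 4*y^2 + 7*y/2 + 2/tan(y) + C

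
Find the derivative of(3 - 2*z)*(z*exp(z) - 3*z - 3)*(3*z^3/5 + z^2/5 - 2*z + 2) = -6*z^5*exp(z)/5 - 23*z^4*exp(z)/5 + 18*z^4 + 51*z^3*exp(z)/5 - 12*z^3/5 + 19*z^2*exp(z)/5 - 54*z^2 - 14*z*exp(z) + 162*z/5 + 6*exp(z) + 12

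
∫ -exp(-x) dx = exp(-x) + C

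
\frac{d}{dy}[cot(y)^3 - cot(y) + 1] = -3*cot(y)^4 - 2*cot(y)^2 + 1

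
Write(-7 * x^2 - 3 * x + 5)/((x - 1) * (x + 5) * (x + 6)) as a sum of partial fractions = -229/(7*(x + 6)) + 155/(6*(x + 5)) - 5/(42*(x - 1))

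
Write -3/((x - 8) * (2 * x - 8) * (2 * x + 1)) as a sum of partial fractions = -2/(51*(2*x + 1)) + 1/(24*(x - 4)) - 3/(136*(x - 8))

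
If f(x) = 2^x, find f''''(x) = 2^x*log(2)^4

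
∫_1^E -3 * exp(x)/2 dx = -3*exp(E)/2 + 3*E/2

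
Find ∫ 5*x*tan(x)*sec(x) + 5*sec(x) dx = 5*x*sec(x) + C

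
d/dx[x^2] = 2*x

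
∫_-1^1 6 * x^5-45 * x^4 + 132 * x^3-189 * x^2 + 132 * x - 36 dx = -216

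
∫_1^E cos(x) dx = -sin(1) + sin(E)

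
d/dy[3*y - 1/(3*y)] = (9*y^2 + 1)/(3*y^2)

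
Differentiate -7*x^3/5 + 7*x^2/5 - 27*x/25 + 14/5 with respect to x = -21*x^2/5 + 14*x/5 - 27/25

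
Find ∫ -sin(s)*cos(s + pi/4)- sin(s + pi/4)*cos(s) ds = cos(2*s + pi/4)/2 + C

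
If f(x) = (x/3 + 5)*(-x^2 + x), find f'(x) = -x^2 - 28*x/3 + 5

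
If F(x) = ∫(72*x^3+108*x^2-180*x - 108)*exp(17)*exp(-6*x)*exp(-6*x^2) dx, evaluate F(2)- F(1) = -5*exp(5) - 19*exp(-19)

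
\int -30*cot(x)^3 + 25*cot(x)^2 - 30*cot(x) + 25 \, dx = 5*(3*cot(x) - 5)*cot(x) + C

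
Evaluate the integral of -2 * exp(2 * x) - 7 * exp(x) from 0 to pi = -(2 + exp(pi))^2 - 3*exp(pi) + 12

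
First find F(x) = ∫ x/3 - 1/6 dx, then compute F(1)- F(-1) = -1/3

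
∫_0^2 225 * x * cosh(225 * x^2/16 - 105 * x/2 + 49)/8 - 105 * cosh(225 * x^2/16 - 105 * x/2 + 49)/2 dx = -sinh(49) + sinh(1/4)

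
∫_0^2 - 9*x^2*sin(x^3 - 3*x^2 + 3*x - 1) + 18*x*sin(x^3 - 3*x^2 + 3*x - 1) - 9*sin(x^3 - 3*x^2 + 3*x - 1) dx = 0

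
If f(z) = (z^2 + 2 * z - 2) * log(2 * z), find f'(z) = (2*z^2*log(z) + z^2 + 2*z^2*log(2) + 2*z*log(z) + 2*z*log(2) + 2*z - 2)/z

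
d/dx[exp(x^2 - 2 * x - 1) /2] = (x - 1)*exp(x^2 - 2*x - 1)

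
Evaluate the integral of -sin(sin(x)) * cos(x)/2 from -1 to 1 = 0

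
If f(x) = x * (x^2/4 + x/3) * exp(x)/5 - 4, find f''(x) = x^3*exp(x)/20 + 11*x^2*exp(x)/30 + 17*x*exp(x)/30 + 2*exp(x)/15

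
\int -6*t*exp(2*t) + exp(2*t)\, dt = (2 - 3*t)*exp(2*t) + C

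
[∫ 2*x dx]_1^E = -1 + exp(2)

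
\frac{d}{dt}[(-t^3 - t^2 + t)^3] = -9*t^8 - 24*t^7 + 30*t^5 - 12*t^3 + 3*t^2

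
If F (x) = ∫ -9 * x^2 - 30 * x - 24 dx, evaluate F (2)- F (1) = -90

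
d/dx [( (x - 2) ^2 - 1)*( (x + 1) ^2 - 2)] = 4*x^3 - 6*x^2 - 12*x + 10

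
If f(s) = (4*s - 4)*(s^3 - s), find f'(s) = 16*s^3 - 12*s^2 - 8*s + 4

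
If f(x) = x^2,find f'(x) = 2*x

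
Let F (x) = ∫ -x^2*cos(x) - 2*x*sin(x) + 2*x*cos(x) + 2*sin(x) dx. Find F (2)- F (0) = 0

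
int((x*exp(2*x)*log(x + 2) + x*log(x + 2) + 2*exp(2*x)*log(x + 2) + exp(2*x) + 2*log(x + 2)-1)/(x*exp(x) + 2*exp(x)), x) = 2*log(x + 2)*sinh(x) + C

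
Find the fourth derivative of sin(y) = sin(y)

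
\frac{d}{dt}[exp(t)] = exp(t)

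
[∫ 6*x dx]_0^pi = 3*pi^2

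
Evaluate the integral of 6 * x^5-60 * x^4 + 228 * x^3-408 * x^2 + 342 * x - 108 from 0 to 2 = -28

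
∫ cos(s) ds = sin(s) + C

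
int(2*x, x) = x^2 + C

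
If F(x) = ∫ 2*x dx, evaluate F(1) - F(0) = 1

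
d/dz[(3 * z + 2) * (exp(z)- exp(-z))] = (3*z*exp(2*z) + 3*z + 5*exp(2*z) - 1)*exp(-z)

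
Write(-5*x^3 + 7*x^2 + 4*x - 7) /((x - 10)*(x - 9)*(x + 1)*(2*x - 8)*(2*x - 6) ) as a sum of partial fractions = 1/(8800*(x + 1)) + 67/(672*(x - 3)) - 199/(600*(x - 4)) + 3049/(1200*(x - 9)) - 4267/(1848*(x - 10))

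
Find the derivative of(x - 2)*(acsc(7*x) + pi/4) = (28*x^2*sqrt(1 - 1/(49*x^2))*acsc(7*x) + 7*pi*x^2*sqrt(1 - 1/(49*x^2)) - 4*x + 8)/(28*x^2*sqrt(1 - 1/(49*x^2)))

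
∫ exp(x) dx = exp(x) + C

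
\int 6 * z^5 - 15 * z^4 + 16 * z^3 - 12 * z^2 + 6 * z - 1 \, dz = z^6 - 3*z^5 + 4*z^4 - 4*z^3 + 3*z^2 - z + C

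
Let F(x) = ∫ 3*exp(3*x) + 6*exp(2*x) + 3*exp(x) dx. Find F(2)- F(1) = -(1 + E)^3 + (1 + exp(2))^3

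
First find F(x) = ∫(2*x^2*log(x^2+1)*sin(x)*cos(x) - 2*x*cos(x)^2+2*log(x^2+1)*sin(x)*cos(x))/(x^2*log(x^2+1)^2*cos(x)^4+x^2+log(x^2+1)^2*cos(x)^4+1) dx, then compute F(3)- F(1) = -acot(log(2)*cos(1)^2) + acot(log(10)*cos(3)^2)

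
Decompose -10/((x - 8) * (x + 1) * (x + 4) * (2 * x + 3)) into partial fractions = -16/(19*(2*x + 3)) + 1/(18*(x + 4)) + 10/(27*(x + 1)) - 5/(1026*(x - 8))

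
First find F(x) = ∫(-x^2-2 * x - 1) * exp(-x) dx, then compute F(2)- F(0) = -5 + 17*exp(-2)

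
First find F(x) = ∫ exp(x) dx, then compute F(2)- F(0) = -1 + exp(2)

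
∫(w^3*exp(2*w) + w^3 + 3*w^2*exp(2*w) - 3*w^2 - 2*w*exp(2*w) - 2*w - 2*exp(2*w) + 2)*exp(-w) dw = 2*w*(w^2 - 2)*sinh(w) + C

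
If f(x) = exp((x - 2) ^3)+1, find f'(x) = 3*x^2*exp(x^3 - 6*x^2 + 12*x - 8) - 12*x*exp(x^3 - 6*x^2 + 12*x - 8) + 12*exp(x^3 - 6*x^2 + 12*x - 8)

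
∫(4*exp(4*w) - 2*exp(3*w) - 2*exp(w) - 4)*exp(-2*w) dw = 8*sinh(w)^2 - 4*sinh(w) + C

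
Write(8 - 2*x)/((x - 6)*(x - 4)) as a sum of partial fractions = -2/(x - 6)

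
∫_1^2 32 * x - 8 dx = 40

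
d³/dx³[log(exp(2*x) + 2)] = (-16*exp(4*x) + 32*exp(2*x))/(exp(6*x) + 6*exp(4*x) + 12*exp(2*x) + 8)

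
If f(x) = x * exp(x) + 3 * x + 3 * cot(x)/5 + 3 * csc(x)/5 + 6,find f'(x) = x*exp(x) + exp(x) - 3*cot(x)^2/5 - 3*cot(x)*csc(x)/5 + 12/5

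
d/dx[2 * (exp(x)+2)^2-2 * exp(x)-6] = 4*exp(2*x) + 6*exp(x)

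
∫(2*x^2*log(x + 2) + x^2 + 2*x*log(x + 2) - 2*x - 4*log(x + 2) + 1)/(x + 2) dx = (x - 1)^2*log(x + 2) + C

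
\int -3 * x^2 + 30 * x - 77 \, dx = -x^3 + 15*x^2 - 77*x + C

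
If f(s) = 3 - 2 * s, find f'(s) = -2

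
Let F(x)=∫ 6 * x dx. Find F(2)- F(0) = 12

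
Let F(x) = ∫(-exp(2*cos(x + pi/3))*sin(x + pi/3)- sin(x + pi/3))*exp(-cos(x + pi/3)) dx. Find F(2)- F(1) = -exp(-cos(pi/3 + 2)) - exp(cos(1 + pi/3)) + exp(cos(pi/3 + 2)) + exp(-cos(1 + pi/3))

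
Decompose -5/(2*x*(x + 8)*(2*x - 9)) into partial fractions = -2/(45*(2*x - 9)) - 1/(80*(x + 8)) + 5/(144*x)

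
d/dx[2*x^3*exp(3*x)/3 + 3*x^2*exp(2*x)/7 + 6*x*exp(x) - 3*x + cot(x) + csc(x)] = 2*x^3*exp(3*x) + 2*x^2*exp(3*x) + 6*x^2*exp(2*x)/7 + 6*x*exp(2*x)/7 + 6*x*exp(x) + 6*exp(x) - cot(x)^2 - cot(x)*csc(x) - 4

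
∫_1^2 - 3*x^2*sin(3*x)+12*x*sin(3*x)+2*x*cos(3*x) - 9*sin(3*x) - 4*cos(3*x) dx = -cos(6)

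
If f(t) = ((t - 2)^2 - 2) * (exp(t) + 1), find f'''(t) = t^2*exp(t) + 2*t*exp(t) - 4*exp(t)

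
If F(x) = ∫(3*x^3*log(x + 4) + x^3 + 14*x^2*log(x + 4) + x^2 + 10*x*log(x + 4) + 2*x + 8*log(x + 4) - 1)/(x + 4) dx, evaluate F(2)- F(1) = -3*log(5) + 15*log(6)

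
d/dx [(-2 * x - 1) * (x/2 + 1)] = -2*x - 5/2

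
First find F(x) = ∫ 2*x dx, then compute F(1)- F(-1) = 0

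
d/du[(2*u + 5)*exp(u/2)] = u*exp(u/2) + 9*exp(u/2)/2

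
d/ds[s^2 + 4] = 2*s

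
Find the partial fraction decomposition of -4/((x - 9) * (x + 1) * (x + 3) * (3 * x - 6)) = 1/(90*(x + 3)) - 1/(45*(x + 1)) + 4/(315*(x - 2)) - 1/(630*(x - 9))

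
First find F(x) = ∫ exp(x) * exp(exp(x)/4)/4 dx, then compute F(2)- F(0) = -exp(1/4) + exp(exp(2)/4)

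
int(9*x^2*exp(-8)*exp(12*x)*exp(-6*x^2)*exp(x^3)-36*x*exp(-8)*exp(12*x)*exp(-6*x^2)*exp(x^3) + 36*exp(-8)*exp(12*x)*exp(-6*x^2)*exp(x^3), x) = 3*exp((x - 2)^3) + C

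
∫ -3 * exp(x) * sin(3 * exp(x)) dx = cos(3*exp(x)) + C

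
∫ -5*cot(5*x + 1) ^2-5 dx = cot(5*x + 1) + C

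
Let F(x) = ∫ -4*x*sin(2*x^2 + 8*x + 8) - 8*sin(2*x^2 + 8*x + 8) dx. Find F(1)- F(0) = -cos(8) + cos(18)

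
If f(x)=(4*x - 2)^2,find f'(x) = 32*x - 16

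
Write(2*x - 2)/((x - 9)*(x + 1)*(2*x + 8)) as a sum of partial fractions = -5/(39*(x + 4)) + 1/(15*(x + 1)) + 4/(65*(x - 9))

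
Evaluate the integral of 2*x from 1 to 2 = 3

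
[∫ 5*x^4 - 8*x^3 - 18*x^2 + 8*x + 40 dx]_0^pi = (-2 + pi)^3*(2 + (2 + pi)^2) + 48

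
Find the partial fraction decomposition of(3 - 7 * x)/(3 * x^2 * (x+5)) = 38/(75*(x + 5)) - 38/(75*x) + 1/(5*x^2)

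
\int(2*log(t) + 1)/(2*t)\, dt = (log(t) + 1)*log(t)/2 + C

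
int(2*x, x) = x^2 + C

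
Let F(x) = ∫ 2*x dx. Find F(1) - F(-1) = 0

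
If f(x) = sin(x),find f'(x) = cos(x)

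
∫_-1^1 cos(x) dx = 2*sin(1)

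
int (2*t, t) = t^2 + C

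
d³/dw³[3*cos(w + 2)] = 3*sin(w + 2)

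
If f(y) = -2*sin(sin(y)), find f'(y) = -2*cos(y)*cos(sin(y))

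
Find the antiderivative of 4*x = 2*x^2 + C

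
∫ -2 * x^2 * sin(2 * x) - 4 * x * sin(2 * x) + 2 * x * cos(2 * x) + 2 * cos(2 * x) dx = x*(x + 2)*cos(2*x) + C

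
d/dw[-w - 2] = -1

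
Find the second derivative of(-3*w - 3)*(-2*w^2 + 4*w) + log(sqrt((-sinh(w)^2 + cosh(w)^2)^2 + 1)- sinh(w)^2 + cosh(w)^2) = 36*w - 12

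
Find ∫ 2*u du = u^2 + C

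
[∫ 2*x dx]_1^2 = 3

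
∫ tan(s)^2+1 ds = tan(s) + C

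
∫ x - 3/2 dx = x^2/2 - 3*x/2 + C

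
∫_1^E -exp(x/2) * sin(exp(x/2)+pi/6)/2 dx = cos(pi/6 + exp(E/2)) - cos(pi/6 + exp(1/2))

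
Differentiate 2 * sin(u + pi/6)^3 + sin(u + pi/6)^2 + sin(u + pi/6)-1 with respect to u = 6*sin(u + pi/6)^2*cos(u + pi/6) + sin(2*u + pi/3) + cos(u + pi/6)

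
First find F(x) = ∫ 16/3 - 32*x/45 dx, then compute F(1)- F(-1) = 32/3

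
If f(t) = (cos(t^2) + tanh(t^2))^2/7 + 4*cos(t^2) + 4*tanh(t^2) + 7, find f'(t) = -2*t*(2*sin(t^2)*tanh(t^2)/7 + 4*sin(t^2) + sin(2*t^2)/7 - 2*cos(t^2)/(7*cosh(t^2)^2) - 2*sinh(t^2)/(7*cosh(t^2)^3) - 4/cosh(t^2)^2)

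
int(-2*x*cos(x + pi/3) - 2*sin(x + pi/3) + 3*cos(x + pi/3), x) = (3 - 2*x)*sin(x + pi/3) + C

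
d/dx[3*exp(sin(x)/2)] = 3*exp(sin(x)/2)*cos(x)/2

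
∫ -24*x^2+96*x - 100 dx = -8*x^3 + 48*x^2 - 100*x + C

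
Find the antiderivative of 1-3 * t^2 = -t^3 + t + C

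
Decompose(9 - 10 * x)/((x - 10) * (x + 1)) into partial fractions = -19/(11*(x + 1)) - 91/(11*(x - 10))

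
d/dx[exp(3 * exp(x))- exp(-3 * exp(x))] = (3*exp(x) + 3*exp(x + 6*exp(x)))*exp(-3*exp(x))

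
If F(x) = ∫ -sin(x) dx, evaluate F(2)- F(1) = -cos(1) + cos(2)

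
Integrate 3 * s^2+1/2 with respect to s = s^3 + s/2 + C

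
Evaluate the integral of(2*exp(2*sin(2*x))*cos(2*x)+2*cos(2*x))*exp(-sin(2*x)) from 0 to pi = 0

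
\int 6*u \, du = 3*u^2 + C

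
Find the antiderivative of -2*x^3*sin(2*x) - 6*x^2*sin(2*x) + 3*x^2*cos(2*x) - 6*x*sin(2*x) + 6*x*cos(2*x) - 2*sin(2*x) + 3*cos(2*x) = (x + 1)^3*cos(2*x) + C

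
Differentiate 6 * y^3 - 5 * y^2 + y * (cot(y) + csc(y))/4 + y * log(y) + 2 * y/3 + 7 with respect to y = 18*y^2 - y*cot(y)^2/4 - y*cot(y)*csc(y)/4 - 41*y/4 + log(y) + cot(y)/4 + csc(y)/4 + 5/3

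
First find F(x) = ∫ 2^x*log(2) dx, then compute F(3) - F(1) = 6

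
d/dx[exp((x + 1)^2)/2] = x*exp(x^2 + 2*x + 1) + exp(x^2 + 2*x + 1)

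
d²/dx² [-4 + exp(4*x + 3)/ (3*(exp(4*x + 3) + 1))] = (16*exp(4*x + 3) - 16*exp(8*x + 6))/(3*exp(9)*exp(12*x) + 9*exp(6)*exp(8*x) + 9*exp(3)*exp(4*x) + 3)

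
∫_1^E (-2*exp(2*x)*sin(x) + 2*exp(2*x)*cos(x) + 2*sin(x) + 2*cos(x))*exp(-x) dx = 2*(-exp(-E) + exp(E))*cos(E) - 2*(E - exp(-1))*cos(1)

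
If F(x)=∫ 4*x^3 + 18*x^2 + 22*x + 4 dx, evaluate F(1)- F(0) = 22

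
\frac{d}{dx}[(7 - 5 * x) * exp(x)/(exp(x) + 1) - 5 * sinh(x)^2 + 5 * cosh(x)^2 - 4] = (-5*x*exp(x) - 5*exp(2*x) + 2*exp(x))/(exp(2*x) + 2*exp(x) + 1)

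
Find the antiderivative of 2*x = x^2 + C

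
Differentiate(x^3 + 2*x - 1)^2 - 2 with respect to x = 6*x^5 + 16*x^3 - 6*x^2 + 8*x - 4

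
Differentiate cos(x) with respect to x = -sin(x)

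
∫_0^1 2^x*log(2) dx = 1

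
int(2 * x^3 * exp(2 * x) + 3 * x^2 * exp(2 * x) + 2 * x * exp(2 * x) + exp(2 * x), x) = x*(x^2 + 1)*exp(2*x) + C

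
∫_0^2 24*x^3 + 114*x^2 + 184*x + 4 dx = 776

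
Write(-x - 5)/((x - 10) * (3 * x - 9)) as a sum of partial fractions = 8/(21*(x - 3)) - 5/(7*(x - 10))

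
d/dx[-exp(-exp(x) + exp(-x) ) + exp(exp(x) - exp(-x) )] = (exp(2*x) + exp(2*exp(x) - 2*exp(-x)) + exp(2*x + 2*exp(x) - 2*exp(-x)) + 1)*exp(-x - exp(x) + exp(-x))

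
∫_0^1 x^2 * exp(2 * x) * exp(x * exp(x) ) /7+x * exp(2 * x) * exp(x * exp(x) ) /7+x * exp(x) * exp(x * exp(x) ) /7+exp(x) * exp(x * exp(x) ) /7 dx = exp(1 + E)/7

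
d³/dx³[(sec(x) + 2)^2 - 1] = 4*(-1 - 2/cos(x) + 6/cos(x)^2 + 6/cos(x)^3)*sin(x)/cos(x)^2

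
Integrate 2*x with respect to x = x^2 + C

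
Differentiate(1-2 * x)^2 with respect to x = 8*x - 4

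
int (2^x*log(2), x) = 2^x + C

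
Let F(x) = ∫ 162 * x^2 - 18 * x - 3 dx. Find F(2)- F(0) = 390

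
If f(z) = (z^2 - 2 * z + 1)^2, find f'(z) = 4*z^3 - 12*z^2 + 12*z - 4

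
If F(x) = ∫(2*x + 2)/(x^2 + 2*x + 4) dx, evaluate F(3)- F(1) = -log(7) + log(19)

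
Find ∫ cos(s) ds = sin(s) + C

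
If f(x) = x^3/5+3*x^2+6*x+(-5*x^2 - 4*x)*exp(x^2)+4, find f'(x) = -10*x^3*exp(x^2) - 8*x^2*exp(x^2) + 3*x^2/5 - 10*x*exp(x^2) + 6*x - 4*exp(x^2) + 6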